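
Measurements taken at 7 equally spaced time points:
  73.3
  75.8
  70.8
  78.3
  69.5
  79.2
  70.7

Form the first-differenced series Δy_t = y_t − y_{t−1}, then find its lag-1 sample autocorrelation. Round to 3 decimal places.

-0.856

First differences Δy: 2.5, -5.0, 7.5, -8.8, 9.7, -8.5
Mean of differences = -0.4333
Numerator Σ(Δy_t−Δȳ)(Δy_{t+1}−Δȳ) = -282.5244
Denominator Σ(Δy_t−Δȳ)² = 330.1533
r_1(Δy) = -282.5244 / 330.1533 = -0.856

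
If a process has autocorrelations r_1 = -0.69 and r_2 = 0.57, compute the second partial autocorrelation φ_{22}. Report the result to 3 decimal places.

φ_{22} = (r_2 − r_1²) / (1 − r_1²)
r_1² = (-0.69)² = 0.4761
Numerator = 0.57 − 0.4761 = 0.0939; denominator = 1 − 0.4761 = 0.5239
φ_{22} = 0.0939 / 0.5239 = 0.179

0.179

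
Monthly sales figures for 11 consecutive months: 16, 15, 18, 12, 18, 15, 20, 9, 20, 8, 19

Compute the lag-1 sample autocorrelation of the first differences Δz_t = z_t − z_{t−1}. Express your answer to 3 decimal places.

-0.849

First differences Δz: -1, 3, -6, 6, -3, 5, -11, 11, -12, 11
Mean of differences = 0.3000
Numerator Σ(Δz_t−Δz̄)(Δz_{t+1}−Δz̄) = -527.9900
Denominator Σ(Δz_t−Δz̄)² = 622.1000
r_1(Δz) = -527.9900 / 622.1000 = -0.849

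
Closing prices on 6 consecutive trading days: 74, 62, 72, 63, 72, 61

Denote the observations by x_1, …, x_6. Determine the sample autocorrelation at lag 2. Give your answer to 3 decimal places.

0.590

Mean x̄ = (74 + 62 + 72 + 63 + 72 + 61)/6 = 67.3333
Deviations from mean: 6.6667, -5.3333, 4.6667, -4.3333, 4.6667, -6.3333
Numerator Σ_{t=1}^{4}(x_t−x̄)(x_{t+2}−x̄) = 103.4444
Denominator Σ(x_t−x̄)² = 175.3333
r_2 = 103.4444 / 175.3333 = 0.590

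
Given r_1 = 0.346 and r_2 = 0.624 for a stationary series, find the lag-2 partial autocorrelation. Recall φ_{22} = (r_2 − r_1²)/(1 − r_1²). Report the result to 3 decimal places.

φ_{22} = (r_2 − r_1²) / (1 − r_1²)
r_1² = (0.346)² = 0.119716
Numerator = 0.624 − 0.1197 = 0.5043; denominator = 1 − 0.1197 = 0.8803
φ_{22} = 0.5043 / 0.8803 = 0.573

0.573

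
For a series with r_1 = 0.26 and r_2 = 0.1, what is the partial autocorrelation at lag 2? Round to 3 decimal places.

0.035

φ_{22} = (r_2 − r_1²) / (1 − r_1²)
r_1² = (0.26)² = 0.0676
Numerator = 0.1 − 0.0676 = 0.0324; denominator = 1 − 0.0676 = 0.9324
φ_{22} = 0.0324 / 0.9324 = 0.035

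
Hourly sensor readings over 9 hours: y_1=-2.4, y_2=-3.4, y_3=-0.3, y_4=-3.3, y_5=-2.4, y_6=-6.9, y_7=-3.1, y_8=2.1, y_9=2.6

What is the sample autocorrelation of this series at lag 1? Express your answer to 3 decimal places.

0.265

Mean ȳ = (-2.4 − 3.4 − 0.3 − 3.3 − 2.4 − 6.9 − 3.1 + 2.1 + 2.6)/9 = -1.9000
Numerator Σ_{t=1}^{8}(y_t−ȳ)(y_{t+1}−ȳ) = 18.5100
Denominator Σ(y_t−ȳ)² = 69.9600
r_1 = 18.5100 / 69.9600 = 0.265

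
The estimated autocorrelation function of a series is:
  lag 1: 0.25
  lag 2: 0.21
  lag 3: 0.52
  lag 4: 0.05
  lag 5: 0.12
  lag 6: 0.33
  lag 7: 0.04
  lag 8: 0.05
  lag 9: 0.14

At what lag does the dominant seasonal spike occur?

The largest autocorrelation is r_3 = 0.52, with a weaker echo at lag 6 (0.33); the remaining lags stay at or below 0.25. The elevated value at lag 1 (0.25), dropping to 0.21 at lag 2, reflects decaying short-term dependence rather than seasonality.
The dominant spike at lag 3 indicates a seasonal period of 3.

3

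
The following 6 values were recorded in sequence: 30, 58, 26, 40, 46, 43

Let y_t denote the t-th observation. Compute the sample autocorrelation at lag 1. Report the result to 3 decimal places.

Mean ȳ = (30 + 58 + 26 + 40 + 46 + 43)/6 = 40.5000
Deviations from mean: -10.5000, 17.5000, -14.5000, -0.5000, 5.5000, 2.5000
Σ(y_t−ȳ)(y_{t+1}−ȳ) = (-183.7500) + (-253.7500) + (7.2500) + (-2.7500) + (13.7500) = -419.2500
Denominator Σ(y_t−ȳ)² = 663.5000
r_1 = -419.2500 / 663.5000 = -0.632

-0.632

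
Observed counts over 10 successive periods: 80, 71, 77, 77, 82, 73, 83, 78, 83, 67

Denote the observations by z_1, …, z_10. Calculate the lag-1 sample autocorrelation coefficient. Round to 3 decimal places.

-0.428

Mean z̄ = (80 + 71 + 77 + 77 + 82 + 73 + 83 + 78 + 83 + 67)/10 = 77.1000
Numerator Σ_{t=1}^{9}(z_t−z̄)(z_{t+1}−z̄) = -110.8100
Denominator Σ(z_t−z̄)² = 258.9000
r_1 = -110.8100 / 258.9000 = -0.428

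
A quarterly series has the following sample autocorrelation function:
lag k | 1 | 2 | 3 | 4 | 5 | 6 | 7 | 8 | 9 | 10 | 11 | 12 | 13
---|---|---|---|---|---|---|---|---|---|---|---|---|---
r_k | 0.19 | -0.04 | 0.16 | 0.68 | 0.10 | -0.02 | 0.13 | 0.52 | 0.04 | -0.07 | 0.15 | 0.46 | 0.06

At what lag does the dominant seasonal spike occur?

The largest autocorrelation is r_4 = 0.68, with weaker echoes at lags 8 (0.52) and 12 (0.46); the remaining lags stay at or below 0.19.
The dominant spike at lag 4 indicates a seasonal period of 4.

4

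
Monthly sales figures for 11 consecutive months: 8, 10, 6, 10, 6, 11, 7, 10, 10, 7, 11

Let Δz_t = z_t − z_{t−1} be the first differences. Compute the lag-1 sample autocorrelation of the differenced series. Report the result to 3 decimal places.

First differences Δz: 2, -4, 4, -4, 5, -4, 3, 0, -3, 4
Mean of differences = 0.3000
Numerator Σ(Δz_t−Δz̄)(Δz_{t+1}−Δz̄) = -103.1900
Denominator Σ(Δz_t−Δz̄)² = 126.1000
r_1(Δz) = -103.1900 / 126.1000 = -0.818

-0.818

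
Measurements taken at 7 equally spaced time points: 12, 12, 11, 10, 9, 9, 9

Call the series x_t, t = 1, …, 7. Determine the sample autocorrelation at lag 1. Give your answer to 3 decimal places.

0.668

Mean x̄ = (12 + 12 + 11 + 10 + 9 + 9 + 9)/7 = 10.2857
Numerator Σ_{t=1}^{6}(x_t−x̄)(x_{t+1}−x̄) = 7.6327
Denominator Σ(x_t−x̄)² = 11.4286
r_1 = 7.6327 / 11.4286 = 0.668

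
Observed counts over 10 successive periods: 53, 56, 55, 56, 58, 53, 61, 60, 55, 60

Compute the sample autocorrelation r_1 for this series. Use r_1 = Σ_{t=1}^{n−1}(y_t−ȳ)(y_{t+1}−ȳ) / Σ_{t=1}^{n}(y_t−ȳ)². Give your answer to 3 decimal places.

Mean ȳ = (53 + 56 + 55 + 56 + 58 + 53 + 61 + 60 + 55 + 60)/10 = 56.7000
Numerator Σ_{t=1}^{9}(y_t−ȳ)(y_{t+1}−ȳ) = -13.6900
Denominator Σ(y_t−ȳ)² = 76.1000
r_1 = -13.6900 / 76.1000 = -0.180

-0.180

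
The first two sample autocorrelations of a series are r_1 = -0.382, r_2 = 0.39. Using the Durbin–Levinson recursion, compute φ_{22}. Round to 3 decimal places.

φ_{22} = (r_2 − r_1²) / (1 − r_1²)
r_1² = (-0.382)² = 0.145924
Numerator = 0.39 − 0.1459 = 0.2441; denominator = 1 − 0.1459 = 0.8541
φ_{22} = 0.2441 / 0.8541 = 0.286

0.286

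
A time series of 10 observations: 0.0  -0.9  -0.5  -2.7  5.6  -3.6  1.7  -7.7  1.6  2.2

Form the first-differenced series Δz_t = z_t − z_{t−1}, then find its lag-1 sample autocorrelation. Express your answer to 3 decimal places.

First differences Δz: -0.9, 0.4, -2.2, 8.3, -9.2, 5.3, -9.4, 9.3, 0.6
Mean of differences = 0.2444
Numerator Σ(Δz_t−Δz̄)(Δz_{t+1}−Δz̄) = -276.9509
Denominator Σ(Δz_t−Δz̄)² = 362.1022
r_1(Δz) = -276.9509 / 362.1022 = -0.765

-0.765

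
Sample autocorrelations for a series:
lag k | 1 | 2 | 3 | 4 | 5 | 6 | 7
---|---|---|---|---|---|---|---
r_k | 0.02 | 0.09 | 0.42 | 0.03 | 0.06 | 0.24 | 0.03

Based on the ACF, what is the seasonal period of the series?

3

The largest autocorrelation is r_3 = 0.42, with a weaker echo at lag 6 (0.24); the remaining lags stay at or below 0.09.
The dominant spike at lag 3 indicates a seasonal period of 3.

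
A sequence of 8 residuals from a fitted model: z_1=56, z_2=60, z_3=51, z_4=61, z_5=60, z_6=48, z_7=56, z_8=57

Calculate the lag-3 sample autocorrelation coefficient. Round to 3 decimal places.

Mean z̄ = (56 + 60 + 51 + 61 + 60 + 48 + 56 + 57)/8 = 56.1250
Deviations from mean: -0.1250, 3.8750, -5.1250, 4.8750, 3.8750, -8.1250, -0.1250, 0.8750
Numerator Σ_{t=1}^{5}(z_t−z̄)(z_{t+3}−z̄) = 58.8281
Denominator Σ(z_t−z̄)² = 146.8750
r_3 = 58.8281 / 146.8750 = 0.401

0.401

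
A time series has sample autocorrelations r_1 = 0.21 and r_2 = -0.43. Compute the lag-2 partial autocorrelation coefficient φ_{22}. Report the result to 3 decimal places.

φ_{22} = (r_2 − r_1²) / (1 − r_1²)
r_1² = (0.21)² = 0.0441
Numerator = -0.43 − 0.0441 = -0.4741; denominator = 1 − 0.0441 = 0.9559
φ_{22} = -0.4741 / 0.9559 = -0.496

-0.496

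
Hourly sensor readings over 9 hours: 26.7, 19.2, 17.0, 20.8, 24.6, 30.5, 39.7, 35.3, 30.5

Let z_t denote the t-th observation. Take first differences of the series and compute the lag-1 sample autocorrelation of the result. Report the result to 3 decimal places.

First differences Δz: -7.5, -2.2, 3.8, 3.8, 5.9, 9.2, -4.4, -4.8
Mean of differences = 0.4750
Numerator Σ(Δz_t−Δz̄)(Δz_{t+1}−Δz̄) = 72.0469
Denominator Σ(Δz_t−Δz̄)² = 250.0150
r_1(Δz) = 72.0469 / 250.0150 = 0.288

0.288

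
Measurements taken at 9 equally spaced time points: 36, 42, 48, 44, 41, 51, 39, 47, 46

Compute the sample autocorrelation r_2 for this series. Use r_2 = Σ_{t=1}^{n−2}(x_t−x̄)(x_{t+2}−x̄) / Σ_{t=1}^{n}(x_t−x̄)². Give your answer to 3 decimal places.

-0.097

Mean x̄ = (36 + 42 + 48 + 44 + 41 + 51 + 39 + 47 + 46)/9 = 43.7778
Numerator Σ_{t=1}^{7}(x_t−x̄)(x_{t+2}−x̄) = -17.4321
Denominator Σ(x_t−x̄)² = 179.5556
r_2 = -17.4321 / 179.5556 = -0.097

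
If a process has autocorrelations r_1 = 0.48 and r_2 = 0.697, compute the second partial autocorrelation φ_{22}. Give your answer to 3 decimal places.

0.606

φ_{22} = (r_2 − r_1²) / (1 − r_1²)
r_1² = (0.48)² = 0.2304
Numerator = 0.697 − 0.2304 = 0.4666; denominator = 1 − 0.2304 = 0.7696
φ_{22} = 0.4666 / 0.7696 = 0.606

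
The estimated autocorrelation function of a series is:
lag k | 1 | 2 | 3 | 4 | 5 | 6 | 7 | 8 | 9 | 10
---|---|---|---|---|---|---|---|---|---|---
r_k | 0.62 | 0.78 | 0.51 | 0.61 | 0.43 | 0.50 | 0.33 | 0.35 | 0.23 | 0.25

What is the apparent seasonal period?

2

The largest autocorrelation is r_2 = 0.78; the remaining lags stay at or below 0.62.
The dominant spike at lag 2 indicates a seasonal period of 2.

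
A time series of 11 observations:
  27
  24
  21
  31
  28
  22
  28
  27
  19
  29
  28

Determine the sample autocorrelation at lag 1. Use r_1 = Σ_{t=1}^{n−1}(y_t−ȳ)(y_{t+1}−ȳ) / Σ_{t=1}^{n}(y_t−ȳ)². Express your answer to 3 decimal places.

-0.310

Mean ȳ = (27 + 24 + 21 + 31 + 28 + 22 + 28 + 27 + 19 + 29 + 28)/11 = 25.8182
Numerator Σ_{t=1}^{10}(y_t−ȳ)(y_{t+1}−ȳ) = -43.9421
Denominator Σ(y_t−ȳ)² = 141.6364
r_1 = -43.9421 / 141.6364 = -0.310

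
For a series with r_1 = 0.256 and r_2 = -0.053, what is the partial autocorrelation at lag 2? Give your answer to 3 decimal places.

φ_{22} = (r_2 − r_1²) / (1 − r_1²)
r_1² = (0.256)² = 0.065536
Numerator = -0.053 − 0.0655 = -0.1185; denominator = 1 − 0.0655 = 0.9345
φ_{22} = -0.1185 / 0.9345 = -0.127

-0.127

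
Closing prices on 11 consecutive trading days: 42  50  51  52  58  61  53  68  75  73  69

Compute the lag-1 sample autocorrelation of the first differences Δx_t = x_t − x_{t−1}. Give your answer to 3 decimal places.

First differences Δx: 8, 1, 1, 6, 3, -8, 15, 7, -2, -4
Mean of differences = 2.7000
Numerator Σ(Δx_t−Δx̄)(Δx_{t+1}−Δx̄) = -81.3900
Denominator Σ(Δx_t−Δx̄)² = 396.1000
r_1(Δx) = -81.3900 / 396.1000 = -0.205

-0.205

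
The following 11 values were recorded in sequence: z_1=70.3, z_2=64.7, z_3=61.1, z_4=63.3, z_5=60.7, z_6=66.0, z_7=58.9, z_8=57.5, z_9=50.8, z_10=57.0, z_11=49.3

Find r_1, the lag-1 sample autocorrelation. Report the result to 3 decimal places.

0.363

Mean z̄ = (70.3 + 64.7 + 61.1 + 63.3 + 60.7 + 66.0 + 58.9 + 57.5 + 50.8 + 57.0 + 49.3)/11 = 59.9636
Numerator Σ_{t=1}^{10}(z_t−z̄)(z_{t+1}−z̄) = 142.5687
Denominator Σ(z_t−z̄)² = 392.3455
r_1 = 142.5687 / 392.3455 = 0.363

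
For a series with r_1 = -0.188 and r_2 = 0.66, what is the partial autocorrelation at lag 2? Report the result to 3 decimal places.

0.648

φ_{22} = (r_2 − r_1²) / (1 − r_1²)
r_1² = (-0.188)² = 0.035344
Numerator = 0.66 − 0.0353 = 0.6247; denominator = 1 − 0.0353 = 0.9647
φ_{22} = 0.6247 / 0.9647 = 0.648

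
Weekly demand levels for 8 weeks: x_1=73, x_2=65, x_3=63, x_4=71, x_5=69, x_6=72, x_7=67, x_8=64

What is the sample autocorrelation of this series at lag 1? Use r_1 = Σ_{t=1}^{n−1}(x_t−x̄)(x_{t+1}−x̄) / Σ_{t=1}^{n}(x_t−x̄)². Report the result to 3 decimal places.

Mean x̄ = (73 + 65 + 63 + 71 + 69 + 72 + 67 + 64)/8 = 68.0000
Deviations from mean: 5.0000, -3.0000, -5.0000, 3.0000, 1.0000, 4.0000, -1.0000, -4.0000
Σ(x_t−x̄)(x_{t+1}−x̄) = (-15.0000) + (15.0000) + (-15.0000) + (3.0000) + (4.0000) + (-4.0000) + (4.0000) = -8.0000
Denominator Σ(x_t−x̄)² = 102.0000
r_1 = -8.0000 / 102.0000 = -0.078

-0.078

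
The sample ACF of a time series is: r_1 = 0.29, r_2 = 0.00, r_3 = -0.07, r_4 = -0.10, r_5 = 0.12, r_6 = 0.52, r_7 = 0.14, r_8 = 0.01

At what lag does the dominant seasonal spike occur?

The largest autocorrelation is r_6 = 0.52; the remaining lags stay at or below 0.29. The elevated value at lag 1 (0.29), dropping to 0.00 at lag 2, reflects decaying short-term dependence rather than seasonality.
The dominant spike at lag 6 indicates a seasonal period of 6.

6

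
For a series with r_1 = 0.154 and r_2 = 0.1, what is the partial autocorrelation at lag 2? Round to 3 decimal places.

0.078

φ_{22} = (r_2 − r_1²) / (1 − r_1²)
r_1² = (0.154)² = 0.023716
Numerator = 0.1 − 0.0237 = 0.0763; denominator = 1 − 0.0237 = 0.9763
φ_{22} = 0.0763 / 0.9763 = 0.078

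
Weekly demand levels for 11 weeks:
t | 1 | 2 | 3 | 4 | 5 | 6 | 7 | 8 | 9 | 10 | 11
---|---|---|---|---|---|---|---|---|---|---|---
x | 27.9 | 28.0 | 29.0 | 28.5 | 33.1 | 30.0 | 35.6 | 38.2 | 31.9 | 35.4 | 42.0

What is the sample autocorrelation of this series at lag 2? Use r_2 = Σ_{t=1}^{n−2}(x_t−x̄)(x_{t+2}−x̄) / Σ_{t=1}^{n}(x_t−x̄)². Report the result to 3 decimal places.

Mean x̄ = (27.9 + 28.0 + 29.0 + 28.5 + 33.1 + 30.0 + 35.6 + 38.2 + 31.9 + 35.4 + 42.0)/11 = 32.6909
Numerator Σ_{t=1}^{9}(x_t−x̄)(x_{t+2}−x̄) = 38.7362
Denominator Σ(x_t−x̄)² = 216.9891
r_2 = 38.7362 / 216.9891 = 0.179

0.179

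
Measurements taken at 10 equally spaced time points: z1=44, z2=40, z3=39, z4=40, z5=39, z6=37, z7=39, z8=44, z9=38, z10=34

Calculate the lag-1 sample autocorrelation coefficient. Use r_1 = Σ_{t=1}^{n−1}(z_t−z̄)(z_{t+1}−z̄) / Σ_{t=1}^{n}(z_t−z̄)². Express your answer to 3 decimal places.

0.040

Mean z̄ = (44 + 40 + 39 + 40 + 39 + 37 + 39 + 44 + 38 + 34)/10 = 39.4000
Numerator Σ_{t=1}^{9}(z_t−z̄)(z_{t+1}−z̄) = 3.2400
Denominator Σ(z_t−z̄)² = 80.4000
r_1 = 3.2400 / 80.4000 = 0.040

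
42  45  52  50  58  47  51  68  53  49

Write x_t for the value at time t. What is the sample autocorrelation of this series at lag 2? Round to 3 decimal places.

Mean x̄ = (42 + 45 + 52 + 50 + 58 + 47 + 51 + 68 + 53 + 49)/10 = 51.5000
Numerator Σ_{t=1}^{8}(x_t−x̄)(x_{t+2}−x̄) = -104.5000
Denominator Σ(x_t−x̄)² = 478.5000
r_2 = -104.5000 / 478.5000 = -0.218

-0.218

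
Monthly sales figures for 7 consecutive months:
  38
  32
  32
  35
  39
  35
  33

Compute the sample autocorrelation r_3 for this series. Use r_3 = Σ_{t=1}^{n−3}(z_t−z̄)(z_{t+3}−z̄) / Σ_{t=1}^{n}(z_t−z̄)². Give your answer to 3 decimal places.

-0.257

Mean z̄ = (38 + 32 + 32 + 35 + 39 + 35 + 33)/7 = 34.8571
Deviations from mean: 3.1429, -2.8571, -2.8571, 0.1429, 4.1429, 0.1429, -1.8571
Σ(z_t−z̄)(z_{t+3}−z̄) = (0.4490) + (-11.8367) + (-0.4082) + (-0.2653) = -12.0612
Denominator Σ(z_t−z̄)² = 46.8571
r_3 = -12.0612 / 46.8571 = -0.257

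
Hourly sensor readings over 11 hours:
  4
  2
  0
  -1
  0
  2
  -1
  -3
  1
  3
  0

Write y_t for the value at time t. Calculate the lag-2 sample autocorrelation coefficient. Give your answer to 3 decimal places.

Mean ȳ = (4 + 2 + 0 − 1 + 0 + 2 − 1 − 3 + 1 + 3 + 0)/11 = 0.6364
Numerator Σ_{t=1}^{9}(y_t−ȳ)(y_{t+2}−ȳ) = -19.5372
Denominator Σ(y_t−ȳ)² = 40.5455
r_2 = -19.5372 / 40.5455 = -0.482

-0.482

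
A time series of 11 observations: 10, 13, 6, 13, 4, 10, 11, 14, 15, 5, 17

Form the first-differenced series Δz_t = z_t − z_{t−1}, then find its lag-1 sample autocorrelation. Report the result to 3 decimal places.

First differences Δz: 3, -7, 7, -9, 6, 1, 3, 1, -10, 12
Mean of differences = 0.7000
Numerator Σ(Δz_t−Δz̄)(Δz_{t+1}−Δz̄) = -299.8900
Denominator Σ(Δz_t−Δz̄)² = 474.1000
r_1(Δz) = -299.8900 / 474.1000 = -0.633

-0.633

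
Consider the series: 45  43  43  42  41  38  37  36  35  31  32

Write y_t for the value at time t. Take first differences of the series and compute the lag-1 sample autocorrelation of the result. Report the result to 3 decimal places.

First differences Δy: -2, 0, -1, -1, -3, -1, -1, -1, -4, 1
Mean of differences = -1.3000
Numerator Σ(Δy_t−Δȳ)(Δy_{t+1}−Δȳ) = -8.2900
Denominator Σ(Δy_t−Δȳ)² = 18.1000
r_1(Δy) = -8.2900 / 18.1000 = -0.458

-0.458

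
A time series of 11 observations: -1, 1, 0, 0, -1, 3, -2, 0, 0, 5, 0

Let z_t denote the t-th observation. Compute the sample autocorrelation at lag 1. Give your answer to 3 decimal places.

Mean z̄ = (-1 + 1 + 0 + 0 − 1 + 3 − 2 + 0 + 0 + 5 + 0)/11 = 0.4545
Numerator Σ_{t=1}^{10}(z_t−z̄)(z_{t+1}−z̄) = -12.9339
Denominator Σ(z_t−z̄)² = 38.7273
r_1 = -12.9339 / 38.7273 = -0.334

-0.334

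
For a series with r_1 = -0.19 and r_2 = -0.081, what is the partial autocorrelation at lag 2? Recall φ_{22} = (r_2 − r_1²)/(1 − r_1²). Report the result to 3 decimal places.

-0.121

φ_{22} = (r_2 − r_1²) / (1 − r_1²)
r_1² = (-0.19)² = 0.0361
Numerator = -0.081 − 0.0361 = -0.1171; denominator = 1 − 0.0361 = 0.9639
φ_{22} = -0.1171 / 0.9639 = -0.121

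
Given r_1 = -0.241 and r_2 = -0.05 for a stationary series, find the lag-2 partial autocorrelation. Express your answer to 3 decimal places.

φ_{22} = (r_2 − r_1²) / (1 − r_1²)
r_1² = (-0.241)² = 0.058081
Numerator = -0.05 − 0.0581 = -0.1081; denominator = 1 − 0.0581 = 0.9419
φ_{22} = -0.1081 / 0.9419 = -0.115

-0.115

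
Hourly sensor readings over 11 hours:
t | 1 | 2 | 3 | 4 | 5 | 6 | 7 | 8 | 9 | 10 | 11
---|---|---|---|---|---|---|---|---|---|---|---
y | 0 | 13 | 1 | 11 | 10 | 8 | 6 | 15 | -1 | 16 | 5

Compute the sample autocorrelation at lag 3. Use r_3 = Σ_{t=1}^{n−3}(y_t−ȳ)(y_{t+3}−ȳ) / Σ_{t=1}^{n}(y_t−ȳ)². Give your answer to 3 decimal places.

-0.112

Mean ȳ = (0 + 13 + 1 + 11 + 10 + 8 + 6 + 15 − 1 + 16 + 5)/11 = 7.6364
Numerator Σ_{t=1}^{8}(y_t−ȳ)(y_{t+3}−ȳ) = -39.7603
Denominator Σ(y_t−ȳ)² = 356.5455
r_3 = -39.7603 / 356.5455 = -0.112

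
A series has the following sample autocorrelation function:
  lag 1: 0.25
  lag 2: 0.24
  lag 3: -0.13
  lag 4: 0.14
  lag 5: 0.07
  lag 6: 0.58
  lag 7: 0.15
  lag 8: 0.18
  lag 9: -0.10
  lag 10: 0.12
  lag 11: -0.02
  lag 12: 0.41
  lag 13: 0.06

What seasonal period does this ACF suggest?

The largest autocorrelation is r_6 = 0.58, with a weaker echo at lag 12 (0.41); the remaining lags stay at or below 0.25. The elevated value at lag 1 (0.25), dropping to 0.24 at lag 2, reflects decaying short-term dependence rather than seasonality.
The dominant spike at lag 6 indicates a seasonal period of 6.

6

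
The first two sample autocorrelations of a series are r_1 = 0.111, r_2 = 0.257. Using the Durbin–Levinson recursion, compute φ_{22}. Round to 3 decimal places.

0.248

φ_{22} = (r_2 − r_1²) / (1 − r_1²)
r_1² = (0.111)² = 0.012321
Numerator = 0.257 − 0.0123 = 0.2447; denominator = 1 − 0.0123 = 0.9877
φ_{22} = 0.2447 / 0.9877 = 0.248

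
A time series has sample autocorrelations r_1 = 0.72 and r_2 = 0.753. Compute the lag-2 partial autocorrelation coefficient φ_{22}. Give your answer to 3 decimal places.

φ_{22} = (r_2 − r_1²) / (1 − r_1²)
r_1² = (0.72)² = 0.5184
Numerator = 0.753 − 0.5184 = 0.2346; denominator = 1 − 0.5184 = 0.4816
φ_{22} = 0.2346 / 0.4816 = 0.487

0.487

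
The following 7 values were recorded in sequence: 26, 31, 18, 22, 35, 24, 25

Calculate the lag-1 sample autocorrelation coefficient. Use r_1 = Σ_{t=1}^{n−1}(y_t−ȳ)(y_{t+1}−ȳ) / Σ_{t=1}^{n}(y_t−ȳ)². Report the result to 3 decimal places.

Mean ȳ = (26 + 31 + 18 + 22 + 35 + 24 + 25)/7 = 25.8571
Σ(y_t−ȳ)(y_{t+1}−ȳ) = (0.7347) + (-40.4082) + (30.3061) + (-35.2653) + (-16.9796) + (1.5918) = -60.0204
Denominator Σ(y_t−ȳ)² = 190.8571
r_1 = -60.0204 / 190.8571 = -0.314

-0.314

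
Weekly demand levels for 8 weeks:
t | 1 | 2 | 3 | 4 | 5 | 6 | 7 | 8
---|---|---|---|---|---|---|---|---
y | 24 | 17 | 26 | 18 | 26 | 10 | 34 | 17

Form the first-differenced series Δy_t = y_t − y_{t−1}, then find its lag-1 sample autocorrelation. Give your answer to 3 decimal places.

-0.804

First differences Δy: -7, 9, -8, 8, -16, 24, -17
Mean of differences = -1.0000
Numerator Σ(Δy_t−Δȳ)(Δy_{t+1}−Δȳ) = -1103.0000
Denominator Σ(Δy_t−Δȳ)² = 1372.0000
r_1(Δy) = -1103.0000 / 1372.0000 = -0.804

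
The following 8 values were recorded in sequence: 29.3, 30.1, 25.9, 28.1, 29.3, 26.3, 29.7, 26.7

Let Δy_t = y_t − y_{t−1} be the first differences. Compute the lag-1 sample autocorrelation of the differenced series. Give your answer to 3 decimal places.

-0.644

First differences Δy: 0.8, -4.2, 2.2, 1.2, -3.0, 3.4, -3.0
Mean of differences = -0.3714
Numerator Σ(Δy_t−Δȳ)(Δy_{t+1}−Δȳ) = -34.2465
Denominator Σ(Δy_t−Δȳ)² = 53.1543
r_1(Δy) = -34.2465 / 53.1543 = -0.644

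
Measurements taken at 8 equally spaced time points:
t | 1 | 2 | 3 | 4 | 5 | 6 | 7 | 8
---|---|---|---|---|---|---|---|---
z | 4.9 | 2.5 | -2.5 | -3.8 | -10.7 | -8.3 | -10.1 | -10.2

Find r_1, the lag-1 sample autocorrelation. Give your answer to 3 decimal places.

0.589

Mean z̄ = (4.9 + 2.5 − 2.5 − 3.8 − 10.7 − 8.3 − 10.1 − 10.2)/8 = -4.7750
Deviations from mean: 9.6750, 7.2750, 2.2750, 0.9750, -5.9250, -3.5250, -5.3250, -5.4250
Σ(z_t−z̄)(z_{t+1}−z̄) = (70.3856) + (16.5506) + (2.2181) + (-5.7769) + (20.8856) + (18.7706) + (28.8881) = 151.9219
Denominator Σ(z_t−z̄)² = 257.9750
r_1 = 151.9219 / 257.9750 = 0.589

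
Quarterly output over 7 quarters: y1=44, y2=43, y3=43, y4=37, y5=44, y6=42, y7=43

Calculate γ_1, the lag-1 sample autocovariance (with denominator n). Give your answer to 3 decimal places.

-1.685

Mean ȳ = (44 + 43 + 43 + 37 + 44 + 42 + 43)/7 = 42.2857
Deviations: 1.7143, 0.7143, 0.7143, -5.2857, 1.7143, -0.2857, 0.7143
Σ_{t=1}^{6}(y_t−ȳ)(y_{t+1}−ȳ) = -11.7959
γ_1 = -11.7959 / 7 = -1.685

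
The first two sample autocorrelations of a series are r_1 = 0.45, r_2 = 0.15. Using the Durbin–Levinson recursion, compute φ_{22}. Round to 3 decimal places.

-0.066

φ_{22} = (r_2 − r_1²) / (1 − r_1²)
r_1² = (0.45)² = 0.2025
Numerator = 0.15 − 0.2025 = -0.0525; denominator = 1 − 0.2025 = 0.7975
φ_{22} = -0.0525 / 0.7975 = -0.066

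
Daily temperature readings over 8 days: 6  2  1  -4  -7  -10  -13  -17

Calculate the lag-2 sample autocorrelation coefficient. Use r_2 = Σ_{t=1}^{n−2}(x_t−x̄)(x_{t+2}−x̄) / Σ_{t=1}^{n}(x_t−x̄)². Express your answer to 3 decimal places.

Mean x̄ = (6 + 2 + 1 − 4 − 7 − 10 − 13 − 17)/8 = -5.2500
Σ(x_t−x̄)(x_{t+2}−x̄) = (70.3125) + (9.0625) + (-10.9375) + (-5.9375) + (13.5625) + (55.8125) = 131.8750
Denominator Σ(x_t−x̄)² = 443.5000
r_2 = 131.8750 / 443.5000 = 0.297

0.297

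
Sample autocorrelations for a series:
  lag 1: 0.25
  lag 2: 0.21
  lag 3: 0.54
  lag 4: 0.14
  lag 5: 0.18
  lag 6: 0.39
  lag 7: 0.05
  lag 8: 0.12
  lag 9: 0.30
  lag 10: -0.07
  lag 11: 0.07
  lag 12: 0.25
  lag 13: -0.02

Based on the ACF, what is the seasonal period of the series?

3

The largest autocorrelation is r_3 = 0.54, with weaker echoes at lags 6 (0.39) and 9 (0.30); the remaining lags stay at or below 0.25. The elevated value at lag 1 (0.25), dropping to 0.21 at lag 2, reflects decaying short-term dependence rather than seasonality.
The dominant spike at lag 3 indicates a seasonal period of 3.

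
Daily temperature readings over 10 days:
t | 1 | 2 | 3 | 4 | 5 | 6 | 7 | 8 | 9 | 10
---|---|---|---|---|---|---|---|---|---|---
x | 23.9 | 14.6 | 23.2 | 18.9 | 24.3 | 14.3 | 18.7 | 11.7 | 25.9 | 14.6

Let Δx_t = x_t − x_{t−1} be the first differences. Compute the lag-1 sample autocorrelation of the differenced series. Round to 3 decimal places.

-0.744

First differences Δx: -9.3, 8.6, -4.3, 5.4, -10.0, 4.4, -7.0, 14.2, -11.3
Mean of differences = -1.0333
Numerator Σ(Δx_t−Δx̄)(Δx_{t+1}−Δx̄) = -518.2311
Denominator Σ(Δx_t−Δx̄)² = 696.1800
r_1(Δx) = -518.2311 / 696.1800 = -0.744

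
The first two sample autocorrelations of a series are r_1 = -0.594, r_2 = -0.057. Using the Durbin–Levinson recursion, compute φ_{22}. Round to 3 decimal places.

φ_{22} = (r_2 − r_1²) / (1 − r_1²)
r_1² = (-0.594)² = 0.352836
Numerator = -0.057 − 0.3528 = -0.4098; denominator = 1 − 0.3528 = 0.6472
φ_{22} = -0.4098 / 0.6472 = -0.633

-0.633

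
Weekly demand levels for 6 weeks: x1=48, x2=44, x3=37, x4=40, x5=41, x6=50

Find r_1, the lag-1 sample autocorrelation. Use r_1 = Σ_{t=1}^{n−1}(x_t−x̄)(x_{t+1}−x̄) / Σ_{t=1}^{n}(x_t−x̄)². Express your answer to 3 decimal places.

Mean x̄ = (48 + 44 + 37 + 40 + 41 + 50)/6 = 43.3333
Deviations from mean: 4.6667, 0.6667, -6.3333, -3.3333, -2.3333, 6.6667
Σ(x_t−x̄)(x_{t+1}−x̄) = (3.1111) + (-4.2222) + (21.1111) + (7.7778) + (-15.5556) = 12.2222
Denominator Σ(x_t−x̄)² = 123.3333
r_1 = 12.2222 / 123.3333 = 0.099

0.099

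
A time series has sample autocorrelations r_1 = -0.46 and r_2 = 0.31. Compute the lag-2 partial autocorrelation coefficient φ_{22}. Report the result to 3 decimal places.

φ_{22} = (r_2 − r_1²) / (1 − r_1²)
r_1² = (-0.46)² = 0.2116
Numerator = 0.31 − 0.2116 = 0.0984; denominator = 1 − 0.2116 = 0.7884
φ_{22} = 0.0984 / 0.7884 = 0.125

0.125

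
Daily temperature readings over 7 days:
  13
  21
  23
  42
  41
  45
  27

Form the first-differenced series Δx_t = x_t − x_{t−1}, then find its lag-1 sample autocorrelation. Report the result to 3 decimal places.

-0.139

First differences Δx: 8, 2, 19, -1, 4, -18
Mean of differences = 2.3333
Numerator Σ(Δx_t−Δx̄)(Δx_{t+1}−Δx̄) = -102.4444
Denominator Σ(Δx_t−Δx̄)² = 737.3333
r_1(Δx) = -102.4444 / 737.3333 = -0.139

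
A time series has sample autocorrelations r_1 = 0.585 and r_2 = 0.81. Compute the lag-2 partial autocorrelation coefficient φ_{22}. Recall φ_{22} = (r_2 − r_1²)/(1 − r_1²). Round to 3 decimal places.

0.711

φ_{22} = (r_2 − r_1²) / (1 − r_1²)
r_1² = (0.585)² = 0.342225
Numerator = 0.81 − 0.3422 = 0.4678; denominator = 1 − 0.3422 = 0.6578
φ_{22} = 0.4678 / 0.6578 = 0.711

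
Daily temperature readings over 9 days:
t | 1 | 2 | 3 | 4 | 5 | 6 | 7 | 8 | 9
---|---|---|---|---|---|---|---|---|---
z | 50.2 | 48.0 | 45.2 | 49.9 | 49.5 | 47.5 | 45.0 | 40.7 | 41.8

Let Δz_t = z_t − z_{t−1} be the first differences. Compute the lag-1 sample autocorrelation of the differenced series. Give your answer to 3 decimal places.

First differences Δz: -2.2, -2.8, 4.7, -0.4, -2.0, -2.5, -4.3, 1.1
Mean of differences = -1.0500
Numerator Σ(Δz_t−Δz̄)(Δz_{t+1}−Δz̄) = -5.8275
Denominator Σ(Δz_t−Δz̄)² = 56.0600
r_1(Δz) = -5.8275 / 56.0600 = -0.104

-0.104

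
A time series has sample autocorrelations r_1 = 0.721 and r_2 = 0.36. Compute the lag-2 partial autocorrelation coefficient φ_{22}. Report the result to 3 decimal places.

-0.333

φ_{22} = (r_2 − r_1²) / (1 − r_1²)
r_1² = (0.721)² = 0.519841
Numerator = 0.36 − 0.5198 = -0.1598; denominator = 1 − 0.5198 = 0.4802
φ_{22} = -0.1598 / 0.4802 = -0.333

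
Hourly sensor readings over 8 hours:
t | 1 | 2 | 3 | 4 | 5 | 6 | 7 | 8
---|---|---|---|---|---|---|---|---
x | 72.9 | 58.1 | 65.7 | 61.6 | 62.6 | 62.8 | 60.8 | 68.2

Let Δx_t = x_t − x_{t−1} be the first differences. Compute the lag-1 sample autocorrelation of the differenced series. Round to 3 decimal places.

-0.461

First differences Δx: -14.8, 7.6, -4.1, 1.0, 0.2, -2.0, 7.4
Mean of differences = -0.6714
Numerator Σ(Δx_t−Δx̄)(Δx_{t+1}−Δx̄) = -161.3780
Denominator Σ(Δx_t−Δx̄)² = 350.2543
r_1(Δx) = -161.3780 / 350.2543 = -0.461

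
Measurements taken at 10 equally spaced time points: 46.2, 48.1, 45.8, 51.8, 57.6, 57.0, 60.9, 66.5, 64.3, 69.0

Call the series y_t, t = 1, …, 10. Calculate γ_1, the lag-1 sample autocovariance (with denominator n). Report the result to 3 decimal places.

44.372

Mean ȳ = (46.2 + 48.1 + 45.8 + 51.8 + 57.6 + 57.0 + 60.9 + 66.5 + 64.3 + 69.0)/10 = 56.7200
Σ_{t=1}^{9}(y_t−ȳ)(y_{t+1}−ȳ) = 443.7216
γ_1 = 443.7216 / 10 = 44.372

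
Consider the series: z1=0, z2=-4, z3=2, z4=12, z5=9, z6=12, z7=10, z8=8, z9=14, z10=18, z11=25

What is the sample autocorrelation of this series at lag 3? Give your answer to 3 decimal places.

Mean z̄ = (0 − 4 + 2 + 12 + 9 + 12 + 10 + 8 + 14 + 18 + 25)/11 = 9.6364
Numerator Σ_{t=1}^{8}(z_t−z̄)(z_{t+3}−z̄) = -42.0331
Denominator Σ(z_t−z̄)² = 676.5455
r_3 = -42.0331 / 676.5455 = -0.062

-0.062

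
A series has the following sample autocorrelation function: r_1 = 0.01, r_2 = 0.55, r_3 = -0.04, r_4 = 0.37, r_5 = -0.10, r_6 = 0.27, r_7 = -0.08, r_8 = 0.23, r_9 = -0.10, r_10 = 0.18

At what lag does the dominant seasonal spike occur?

The largest autocorrelation is r_2 = 0.55, with weaker echoes at lags 4 (0.37), 6 (0.27), 8 (0.23) and 10 (0.18); the remaining lags stay at or below 0.01.
The dominant spike at lag 2 indicates a seasonal period of 2.

2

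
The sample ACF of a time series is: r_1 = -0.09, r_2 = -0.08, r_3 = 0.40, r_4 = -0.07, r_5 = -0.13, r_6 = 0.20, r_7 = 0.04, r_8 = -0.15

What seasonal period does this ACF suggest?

3

The largest autocorrelation is r_3 = 0.40, with a weaker echo at lag 6 (0.20); the remaining lags stay at or below 0.04.
The dominant spike at lag 3 indicates a seasonal period of 3.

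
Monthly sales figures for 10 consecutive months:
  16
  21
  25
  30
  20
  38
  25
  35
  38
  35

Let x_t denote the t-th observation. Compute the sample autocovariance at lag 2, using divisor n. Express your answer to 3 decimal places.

Mean x̄ = (16 + 21 + 25 + 30 + 20 + 38 + 25 + 35 + 38 + 35)/10 = 28.3000
Σ_{t=1}^{8}(x_t−x̄)(x_{t+2}−x̄) = 177.3200
γ_2 = 177.3200 / 10 = 17.732

17.732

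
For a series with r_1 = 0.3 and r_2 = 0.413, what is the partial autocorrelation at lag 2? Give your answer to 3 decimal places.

0.355

φ_{22} = (r_2 − r_1²) / (1 − r_1²)
r_1² = (0.3)² = 0.09
Numerator = 0.413 − 0.0900 = 0.3230; denominator = 1 − 0.0900 = 0.9100
φ_{22} = 0.3230 / 0.9100 = 0.355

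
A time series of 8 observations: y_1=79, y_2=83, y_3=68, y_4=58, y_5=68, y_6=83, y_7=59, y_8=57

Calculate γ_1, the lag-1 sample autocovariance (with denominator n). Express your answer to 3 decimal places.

13.998

Mean ȳ = (79 + 83 + 68 + 58 + 68 + 83 + 59 + 57)/8 = 69.3750
Deviations: 9.6250, 13.6250, -1.3750, -11.3750, -1.3750, 13.6250, -10.3750, -12.3750
Σ_{t=1}^{7}(y_t−ȳ)(y_{t+1}−ȳ) = 111.9844
γ_1 = 111.9844 / 8 = 13.998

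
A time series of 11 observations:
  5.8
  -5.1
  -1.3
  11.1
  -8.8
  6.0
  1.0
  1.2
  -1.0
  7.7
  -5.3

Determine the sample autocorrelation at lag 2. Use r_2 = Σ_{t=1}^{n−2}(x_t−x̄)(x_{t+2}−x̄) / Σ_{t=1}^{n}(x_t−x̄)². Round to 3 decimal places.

Mean x̄ = (5.8 − 5.1 − 1.3 + 11.1 − 8.8 + 6.0 + 1.0 + 1.2 − 1.0 + 7.7 − 5.3)/11 = 1.0273
Numerator Σ_{t=1}^{9}(x_t−x̄)(x_{t+2}−x̄) = 15.2958
Denominator Σ(x_t−x̄)² = 377.2018
r_2 = 15.2958 / 377.2018 = 0.041

0.041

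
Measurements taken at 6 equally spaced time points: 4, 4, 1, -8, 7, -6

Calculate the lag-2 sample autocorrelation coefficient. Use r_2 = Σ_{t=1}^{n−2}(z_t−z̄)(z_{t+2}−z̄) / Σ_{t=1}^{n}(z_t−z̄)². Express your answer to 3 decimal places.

0.161

Mean z̄ = (4 + 4 + 1 − 8 + 7 − 6)/6 = 0.3333
Σ(z_t−z̄)(z_{t+2}−z̄) = (2.4444) + (-30.5556) + (4.4444) + (52.7778) = 29.1111
Denominator Σ(z_t−z̄)² = 181.3333
r_2 = 29.1111 / 181.3333 = 0.161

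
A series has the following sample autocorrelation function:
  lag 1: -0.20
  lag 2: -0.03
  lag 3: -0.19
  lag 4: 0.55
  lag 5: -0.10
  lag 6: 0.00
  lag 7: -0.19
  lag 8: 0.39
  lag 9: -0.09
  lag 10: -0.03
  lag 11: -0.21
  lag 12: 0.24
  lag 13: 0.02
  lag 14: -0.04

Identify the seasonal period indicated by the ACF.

4

The largest autocorrelation is r_4 = 0.55, with weaker echoes at lags 8 (0.39) and 12 (0.24); the remaining lags stay at or below 0.02.
The dominant spike at lag 4 indicates a seasonal period of 4.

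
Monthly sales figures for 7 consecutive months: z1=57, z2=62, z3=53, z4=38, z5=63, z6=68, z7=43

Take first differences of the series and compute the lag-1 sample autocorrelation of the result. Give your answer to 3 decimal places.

-0.176

First differences Δz: 5, -9, -15, 25, 5, -25
Mean of differences = -2.3333
Numerator Σ(Δz_t−Δz̄)(Δz_{t+1}−Δz̄) = -276.4444
Denominator Σ(Δz_t−Δz̄)² = 1573.3333
r_1(Δz) = -276.4444 / 1573.3333 = -0.176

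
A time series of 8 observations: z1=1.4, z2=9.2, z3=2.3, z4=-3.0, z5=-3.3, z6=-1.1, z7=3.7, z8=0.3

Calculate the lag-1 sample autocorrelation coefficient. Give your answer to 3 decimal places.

0.234

Mean z̄ = (1.4 + 9.2 + 2.3 − 3.0 − 3.3 − 1.1 + 3.7 + 0.3)/8 = 1.1875
Deviations from mean: 0.2125, 8.0125, 1.1125, -4.1875, -4.4875, -2.2875, 2.5125, -0.8875
Σ(z_t−z̄)(z_{t+1}−z̄) = (1.7027) + (8.9139) + (-4.6586) + (18.7914) + (10.2652) + (-5.7473) + (-2.2298) = 27.0373
Denominator Σ(z_t−z̄)² = 115.4888
r_1 = 27.0373 / 115.4888 = 0.234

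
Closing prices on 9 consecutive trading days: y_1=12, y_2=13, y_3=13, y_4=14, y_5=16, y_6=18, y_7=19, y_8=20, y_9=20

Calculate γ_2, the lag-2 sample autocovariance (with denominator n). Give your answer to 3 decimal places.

3.775

Mean ȳ = (12 + 13 + 13 + 14 + 16 + 18 + 19 + 20 + 20)/9 = 16.1111
Σ_{t=1}^{7}(y_t−ȳ)(y_{t+2}−ȳ) = 33.9753
γ_2 = 33.9753 / 9 = 3.775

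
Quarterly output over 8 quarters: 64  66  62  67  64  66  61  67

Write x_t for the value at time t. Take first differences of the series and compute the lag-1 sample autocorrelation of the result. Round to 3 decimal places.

First differences Δx: 2, -4, 5, -3, 2, -5, 6
Mean of differences = 0.4286
Numerator Σ(Δx_t−Δx̄)(Δx_{t+1}−Δx̄) = -87.0408
Denominator Σ(Δx_t−Δx̄)² = 117.7143
r_1(Δx) = -87.0408 / 117.7143 = -0.739

-0.739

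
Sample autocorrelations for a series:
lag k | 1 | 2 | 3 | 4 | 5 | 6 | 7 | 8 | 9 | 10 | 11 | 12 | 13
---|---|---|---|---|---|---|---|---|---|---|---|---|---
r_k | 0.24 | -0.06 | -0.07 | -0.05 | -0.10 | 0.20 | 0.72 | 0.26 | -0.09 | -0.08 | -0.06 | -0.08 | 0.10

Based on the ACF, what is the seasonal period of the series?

The largest autocorrelation is r_7 = 0.72; the remaining lags stay at or below 0.26.
The dominant spike at lag 7 indicates a seasonal period of 7.

7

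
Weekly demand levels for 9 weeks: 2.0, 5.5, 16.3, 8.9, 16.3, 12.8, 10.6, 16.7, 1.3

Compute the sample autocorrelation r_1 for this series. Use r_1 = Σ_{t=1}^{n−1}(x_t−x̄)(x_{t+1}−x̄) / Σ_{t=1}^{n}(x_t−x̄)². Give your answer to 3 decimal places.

-0.143

Mean x̄ = (2.0 + 5.5 + 16.3 + 8.9 + 16.3 + 12.8 + 10.6 + 16.7 + 1.3)/9 = 10.0444
Numerator Σ_{t=1}^{8}(x_t−x̄)(x_{t+1}−x̄) = -41.9220
Denominator Σ(x_t−x̄)² = 293.6022
r_1 = -41.9220 / 293.6022 = -0.143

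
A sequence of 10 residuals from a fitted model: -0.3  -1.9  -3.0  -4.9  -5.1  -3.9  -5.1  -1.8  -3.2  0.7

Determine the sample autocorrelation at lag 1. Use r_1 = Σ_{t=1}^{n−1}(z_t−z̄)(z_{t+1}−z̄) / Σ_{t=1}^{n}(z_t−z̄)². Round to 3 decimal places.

Mean z̄ = (-0.3 − 1.9 − 3.0 − 4.9 − 5.1 − 3.9 − 5.1 − 1.8 − 3.2 + 0.7)/10 = -2.8500
Numerator Σ_{t=1}^{9}(z_t−z̄)(z_{t+1}−z̄) = 7.9525
Denominator Σ(z_t−z̄)² = 36.6850
r_1 = 7.9525 / 36.6850 = 0.217

0.217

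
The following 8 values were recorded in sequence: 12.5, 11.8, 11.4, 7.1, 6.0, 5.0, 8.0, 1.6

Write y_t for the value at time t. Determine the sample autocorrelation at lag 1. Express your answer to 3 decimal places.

Mean ȳ = (12.5 + 11.8 + 11.4 + 7.1 + 6.0 + 5.0 + 8.0 + 1.6)/8 = 7.9250
Deviations from mean: 4.5750, 3.8750, 3.4750, -0.8250, -1.9250, -2.9250, 0.0750, -6.3250
Σ(y_t−ȳ)(y_{t+1}−ȳ) = (17.7281) + (13.4656) + (-2.8669) + (1.5881) + (5.6306) + (-0.2194) + (-0.4744) = 34.8519
Denominator Σ(y_t−ȳ)² = 100.9750
r_1 = 34.8519 / 100.9750 = 0.345

0.345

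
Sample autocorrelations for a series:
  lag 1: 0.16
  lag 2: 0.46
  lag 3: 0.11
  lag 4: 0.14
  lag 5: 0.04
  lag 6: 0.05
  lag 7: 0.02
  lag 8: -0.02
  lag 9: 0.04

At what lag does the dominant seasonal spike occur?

2

The largest autocorrelation is r_2 = 0.46; the remaining lags stay at or below 0.16.
The dominant spike at lag 2 indicates a seasonal period of 2.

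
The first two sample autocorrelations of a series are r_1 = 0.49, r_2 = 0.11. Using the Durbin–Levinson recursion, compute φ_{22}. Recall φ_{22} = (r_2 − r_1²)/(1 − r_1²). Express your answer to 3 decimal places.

φ_{22} = (r_2 − r_1²) / (1 − r_1²)
r_1² = (0.49)² = 0.2401
Numerator = 0.11 − 0.2401 = -0.1301; denominator = 1 − 0.2401 = 0.7599
φ_{22} = -0.1301 / 0.7599 = -0.171

-0.171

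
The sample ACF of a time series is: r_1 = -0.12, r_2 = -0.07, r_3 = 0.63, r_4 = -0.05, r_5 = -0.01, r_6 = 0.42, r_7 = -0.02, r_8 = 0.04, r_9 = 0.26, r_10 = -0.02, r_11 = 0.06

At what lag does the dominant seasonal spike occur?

The largest autocorrelation is r_3 = 0.63, with weaker echoes at lags 6 (0.42) and 9 (0.26); the remaining lags stay at or below 0.06.
The dominant spike at lag 3 indicates a seasonal period of 3.

3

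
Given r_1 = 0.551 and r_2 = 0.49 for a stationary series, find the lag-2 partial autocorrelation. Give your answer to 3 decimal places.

φ_{22} = (r_2 − r_1²) / (1 − r_1²)
r_1² = (0.551)² = 0.303601
Numerator = 0.49 − 0.3036 = 0.1864; denominator = 1 − 0.3036 = 0.6964
φ_{22} = 0.1864 / 0.6964 = 0.268

0.268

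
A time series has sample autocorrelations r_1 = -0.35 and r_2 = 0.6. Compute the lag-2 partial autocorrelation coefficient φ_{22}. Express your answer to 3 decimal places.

φ_{22} = (r_2 − r_1²) / (1 − r_1²)
r_1² = (-0.35)² = 0.1225
Numerator = 0.6 − 0.1225 = 0.4775; denominator = 1 − 0.1225 = 0.8775
φ_{22} = 0.4775 / 0.8775 = 0.544

0.544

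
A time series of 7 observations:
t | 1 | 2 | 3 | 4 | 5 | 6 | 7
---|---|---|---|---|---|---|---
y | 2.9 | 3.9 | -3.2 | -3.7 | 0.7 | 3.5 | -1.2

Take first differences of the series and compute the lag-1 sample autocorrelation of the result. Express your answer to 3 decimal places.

First differences Δy: 1.0, -7.1, -0.5, 4.4, 2.8, -4.7
Mean of differences = -0.6833
Numerator Σ(Δy_t−Δȳ)(Δy_{t+1}−Δȳ) = -7.3303
Denominator Σ(Δy_t−Δȳ)² = 98.1483
r_1(Δy) = -7.3303 / 98.1483 = -0.075

-0.075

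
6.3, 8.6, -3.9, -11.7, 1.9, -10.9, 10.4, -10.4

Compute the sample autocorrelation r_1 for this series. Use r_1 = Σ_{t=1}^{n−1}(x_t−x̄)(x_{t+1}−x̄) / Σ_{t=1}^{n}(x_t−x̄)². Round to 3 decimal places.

Mean x̄ = (6.3 + 8.6 − 3.9 − 11.7 + 1.9 − 10.9 + 10.4 − 10.4)/8 = -1.2125
Deviations from mean: 7.5125, 9.8125, -2.6875, -10.4875, 3.1125, -9.6875, 11.6125, -9.1875
Numerator Σ_{t=1}^{7}(x_t−x̄)(x_{t+1}−x̄) = -206.4502
Denominator Σ(x_t−x̄)² = 592.7288
r_1 = -206.4502 / 592.7288 = -0.348

-0.348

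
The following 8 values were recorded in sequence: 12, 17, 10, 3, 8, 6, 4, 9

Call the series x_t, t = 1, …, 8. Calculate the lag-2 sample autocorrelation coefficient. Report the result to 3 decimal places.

-0.185

Mean x̄ = (12 + 17 + 10 + 3 + 8 + 6 + 4 + 9)/8 = 8.6250
Deviations from mean: 3.3750, 8.3750, 1.3750, -5.6250, -0.6250, -2.6250, -4.6250, 0.3750
Σ(x_t−x̄)(x_{t+2}−x̄) = (4.6406) + (-47.1094) + (-0.8594) + (14.7656) + (2.8906) + (-0.9844) = -26.6563
Denominator Σ(x_t−x̄)² = 143.8750
r_2 = -26.6563 / 143.8750 = -0.185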